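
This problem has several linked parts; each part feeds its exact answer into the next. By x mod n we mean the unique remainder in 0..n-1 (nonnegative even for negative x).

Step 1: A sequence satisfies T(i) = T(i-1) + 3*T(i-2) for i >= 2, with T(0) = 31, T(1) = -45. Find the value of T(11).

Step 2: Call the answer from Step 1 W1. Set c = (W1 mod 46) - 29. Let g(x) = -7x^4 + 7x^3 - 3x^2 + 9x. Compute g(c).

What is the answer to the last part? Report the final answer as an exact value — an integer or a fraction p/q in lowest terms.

-5370

Step 1: T(2) = 1*(-45) + 3*(31) = 48; iterating: T(2)=48, T(3)=-87, T(4)=57, T(5)=-204, T(6)=-33, T(7)=-645, T(8)=-744, T(9)=-2679, T(10)=-4911, T(11)=-12948; answer -12948
Step 2: W1 = -12948; c = -5; -7*(-5)^4 + 7*(-5)^3 - 3*(-5)^2 + 9*(-5)^1 = (-4375) + (-875) + (-75) + (-45) = -5370; answer -5370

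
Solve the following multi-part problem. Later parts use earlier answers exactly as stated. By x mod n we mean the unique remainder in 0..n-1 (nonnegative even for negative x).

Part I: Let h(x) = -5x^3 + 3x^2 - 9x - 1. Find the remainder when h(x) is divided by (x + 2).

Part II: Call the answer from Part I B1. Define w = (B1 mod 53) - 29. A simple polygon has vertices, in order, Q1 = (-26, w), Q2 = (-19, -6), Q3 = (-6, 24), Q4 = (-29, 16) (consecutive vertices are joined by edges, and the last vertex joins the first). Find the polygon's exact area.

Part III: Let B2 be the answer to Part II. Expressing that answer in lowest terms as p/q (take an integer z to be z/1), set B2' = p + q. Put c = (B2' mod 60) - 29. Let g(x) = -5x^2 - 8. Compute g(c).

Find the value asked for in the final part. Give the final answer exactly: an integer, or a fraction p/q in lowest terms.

Part I: remainder = value at the root: -5*(-2)^3 + 3*(-2)^2 - 9*(-2)^1 - 1 = (40) + (12) + (18) + (-1) = 69; answer 69
Part II: B1 = 69; w = -13; cross terms: (-26*-6 - -19*-13)=-91, (-19*24 - -6*-6)=-492, (-6*16 - -29*24)=600, (-29*-13 - -26*16)=793; twice the area = |810| = 810; area = 405; answer 405
Part III: B2 = 405; threaded value p + q = 406; c = 17; -5*(17)^2 - 8 = (-1445) + (-8) = -1453; answer -1453

-1453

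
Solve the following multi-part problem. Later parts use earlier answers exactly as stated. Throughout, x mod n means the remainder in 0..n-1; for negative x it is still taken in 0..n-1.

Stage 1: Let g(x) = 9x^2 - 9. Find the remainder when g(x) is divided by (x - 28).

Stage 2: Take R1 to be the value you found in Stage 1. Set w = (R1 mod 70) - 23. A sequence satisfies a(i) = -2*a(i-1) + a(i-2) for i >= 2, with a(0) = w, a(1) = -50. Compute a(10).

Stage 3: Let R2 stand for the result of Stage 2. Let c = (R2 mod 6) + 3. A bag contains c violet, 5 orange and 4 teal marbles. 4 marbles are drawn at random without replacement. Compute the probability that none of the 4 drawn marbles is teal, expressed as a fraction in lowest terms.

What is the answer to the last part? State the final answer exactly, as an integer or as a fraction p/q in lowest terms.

Stage 1: remainder = value at the root: 9*(28)^2 - 9 = (7056) + (-9) = 7047; answer 7047
Stage 2: R1 = 7047; w = 24; a(2) = -2*(-50) + 1*(24) = 124; iterating: a(2)=124, a(3)=-298, a(4)=720, a(5)=-1738, a(6)=4196, a(7)=-10130, a(8)=24456, a(9)=-59042, a(10)=142540; answer 142540
Stage 3: R2 = 142540; c = 7; total draws C(16,4) = 1820; favorable C(12,4) = 495; P = 99/364; answer 99/364

99/364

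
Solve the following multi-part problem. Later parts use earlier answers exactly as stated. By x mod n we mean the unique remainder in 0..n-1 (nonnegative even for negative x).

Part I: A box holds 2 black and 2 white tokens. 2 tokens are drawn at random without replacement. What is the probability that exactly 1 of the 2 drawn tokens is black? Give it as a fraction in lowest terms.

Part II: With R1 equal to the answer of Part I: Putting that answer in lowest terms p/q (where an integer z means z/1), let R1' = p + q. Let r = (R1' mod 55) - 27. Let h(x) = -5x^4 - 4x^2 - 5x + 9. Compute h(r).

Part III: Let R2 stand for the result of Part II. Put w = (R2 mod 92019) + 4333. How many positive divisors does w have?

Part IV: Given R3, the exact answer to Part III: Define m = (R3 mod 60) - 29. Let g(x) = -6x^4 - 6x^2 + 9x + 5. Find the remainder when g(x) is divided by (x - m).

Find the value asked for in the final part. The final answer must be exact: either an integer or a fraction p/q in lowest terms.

-2347720

Part I: total draws C(4,2) = 6; favorable C(2,1)*C(2,1) = 4; P = 2/3; answer 2/3
Part II: R1 = 2/3; threaded value p + q = 5; r = -22; -5*(-22)^4 - 4*(-22)^2 - 5*(-22)^1 + 9 = (-1171280) + (-1936) + (110) + (9) = -1173097; answer -1173097
Part III: R2 = -1173097; w = 27483; 27483 = 3 * 9161; number of divisors = (1+1) * (1+1) = 4; answer 4
Part IV: R3 = 4; m = -25; remainder = value at the root: -6*(-25)^4 - 6*(-25)^2 + 9*(-25)^1 + 5 = (-2343750) + (-3750) + (-225) + (5) = -2347720; answer -2347720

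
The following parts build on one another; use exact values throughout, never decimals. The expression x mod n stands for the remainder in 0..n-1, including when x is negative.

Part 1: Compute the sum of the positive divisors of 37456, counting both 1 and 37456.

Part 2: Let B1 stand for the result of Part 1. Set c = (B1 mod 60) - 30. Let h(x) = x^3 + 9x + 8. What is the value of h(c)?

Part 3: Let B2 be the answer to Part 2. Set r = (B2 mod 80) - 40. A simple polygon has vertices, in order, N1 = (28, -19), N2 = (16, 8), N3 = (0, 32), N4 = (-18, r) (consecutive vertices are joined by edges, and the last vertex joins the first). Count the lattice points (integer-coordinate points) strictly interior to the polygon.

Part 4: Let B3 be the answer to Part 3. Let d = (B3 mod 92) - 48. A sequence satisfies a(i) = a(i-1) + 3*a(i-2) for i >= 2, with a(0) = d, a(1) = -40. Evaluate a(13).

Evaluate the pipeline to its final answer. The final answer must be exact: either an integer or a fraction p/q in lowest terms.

Part 1: 37456 = 2^4 * 2341; sigma = (1 + 2 + 4 + 8 + 16) * (1 + 2341) = 31 * 2342 = 72602; answer 72602
Part 2: B1 = 72602; c = -28; 1*(-28)^3 + 9*(-28)^1 + 8 = (-21952) + (-252) + (8) = -22196; answer -22196
Part 3: B2 = -22196; r = 4; cross terms: (28*8 - 16*-19)=528, (16*32 - 0*8)=512, (0*4 - -18*32)=576, (-18*-19 - 28*4)=230; twice the area = |1846| = 1846; area = 923; boundary points = 3 + 8 + 2 + 23 = 36; strictly interior points = area - boundary/2 + 1 = 906; answer 906
Part 4: B3 = 906; d = 30; a(2) = 1*(-40) + 3*(30) = 50; iterating: a(2)=50, a(3)=-70, a(4)=80, a(5)=-130, a(6)=110, a(7)=-280, a(8)=50, a(9)=-790, a(10)=-640, a(11)=-3010, a(12)=-4930, a(13)=-13960; answer -13960

-13960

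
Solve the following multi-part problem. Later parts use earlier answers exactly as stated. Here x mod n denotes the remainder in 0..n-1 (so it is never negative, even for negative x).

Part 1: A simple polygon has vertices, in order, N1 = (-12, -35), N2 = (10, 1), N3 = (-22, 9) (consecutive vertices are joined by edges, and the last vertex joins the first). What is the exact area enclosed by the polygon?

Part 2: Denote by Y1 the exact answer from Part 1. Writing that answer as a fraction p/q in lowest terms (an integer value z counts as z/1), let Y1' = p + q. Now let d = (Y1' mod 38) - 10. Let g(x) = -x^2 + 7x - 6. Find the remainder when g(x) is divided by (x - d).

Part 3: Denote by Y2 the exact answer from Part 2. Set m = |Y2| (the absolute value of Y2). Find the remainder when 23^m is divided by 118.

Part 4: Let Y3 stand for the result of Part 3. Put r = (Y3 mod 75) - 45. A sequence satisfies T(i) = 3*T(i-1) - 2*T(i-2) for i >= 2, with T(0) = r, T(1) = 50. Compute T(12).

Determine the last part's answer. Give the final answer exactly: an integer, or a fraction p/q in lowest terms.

Part 1: cross terms: (-12*1 - 10*-35)=338, (10*9 - -22*1)=112, (-22*-35 - -12*9)=878; twice the area = |1328| = 1328; area = 664; answer 664
Part 2: Y1 = 664; threaded value p + q = 665; d = 9; remainder = value at the root: -1*(9)^2 + 7*(9)^1 - 6 = (-81) + (63) + (-6) = -24; answer -24
Part 3: Y2 = -24; m = 24; squarings mod 118: 23^1=23, 23^2=57, 23^4=63, 23^8=75, 23^16=79; 23^24 = 23^8 * 23^16 = 25 (mod 118); answer 25
Part 4: Y3 = 25; r = -20; T(2) = 3*(50) - 2*(-20) = 190; iterating: T(2)=190, T(3)=470, T(4)=1030, T(5)=2150, T(6)=4390, T(7)=8870, T(8)=17830, T(9)=35750, T(10)=71590, T(11)=143270, T(12)=286630; answer 286630

286630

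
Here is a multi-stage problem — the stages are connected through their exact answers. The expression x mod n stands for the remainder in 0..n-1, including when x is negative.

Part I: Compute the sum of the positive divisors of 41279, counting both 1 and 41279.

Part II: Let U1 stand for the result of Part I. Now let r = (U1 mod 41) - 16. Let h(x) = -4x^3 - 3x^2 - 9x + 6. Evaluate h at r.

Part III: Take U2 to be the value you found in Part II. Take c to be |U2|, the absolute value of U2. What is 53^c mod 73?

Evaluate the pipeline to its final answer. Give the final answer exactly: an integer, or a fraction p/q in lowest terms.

8

Part I: 41279 = 7 * 5897; sigma = (1 + 7) * (1 + 5897) = 8 * 5898 = 47184; answer 47184
Part II: U1 = 47184; r = 18; -4*(18)^3 - 3*(18)^2 - 9*(18)^1 + 6 = (-23328) + (-972) + (-162) + (6) = -24456; answer -24456
Part III: U2 = -24456; c = 24456; squarings mod 73: 53^1=53, 53^2=35, 53^4=57, 53^8=37, 53^16=55, 53^32=32, 53^64=2, 53^128=4, 53^256=16, 53^512=37, 53^1024=55, 53^2048=32, 53^4096=2, 53^8192=4, 53^16384=16; 53^24456 = 53^8 * 53^128 * 53^256 * 53^512 * 53^1024 * 53^2048 * 53^4096 * 53^16384 = 8 (mod 73); answer 8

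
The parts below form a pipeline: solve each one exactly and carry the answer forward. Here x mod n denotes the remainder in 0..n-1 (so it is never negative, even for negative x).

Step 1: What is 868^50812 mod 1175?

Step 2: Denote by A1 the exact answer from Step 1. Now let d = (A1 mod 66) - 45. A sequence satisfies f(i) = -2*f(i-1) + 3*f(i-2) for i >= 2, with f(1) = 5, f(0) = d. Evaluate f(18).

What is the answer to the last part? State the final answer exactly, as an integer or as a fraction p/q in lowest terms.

-193710241

Step 1: squarings mod 1175: 868^1=868, 868^2=249, 868^4=901, 868^8=1051, 868^16=101, 868^32=801, 868^64=51, 868^128=251, 868^256=726, 868^512=676, 868^1024=1076, 868^2048=401, 868^4096=1001, 868^8192=901, 868^16384=1051, 868^32768=101; 868^50812 = 868^4 * 868^8 * 868^16 * 868^32 * 868^64 * 868^512 * 868^1024 * 868^16384 * 868^32768 = 576 (mod 1175); answer 576
Step 2: A1 = 576; d = 3; f(2) = -2*(5) + 3*(3) = -1; iterating: f(2)=-1, f(3)=17, f(4)=-37, f(5)=125, f(6)=-361, f(7)=1097, f(8)=-3277, f(9)=9845, f(10)=-29521, f(11)=88577, f(12)=-265717, f(13)=797165, f(14)=-2391481, f(15)=7174457, f(16)=-21523357, f(17)=64570085, f(18)=-193710241; answer -193710241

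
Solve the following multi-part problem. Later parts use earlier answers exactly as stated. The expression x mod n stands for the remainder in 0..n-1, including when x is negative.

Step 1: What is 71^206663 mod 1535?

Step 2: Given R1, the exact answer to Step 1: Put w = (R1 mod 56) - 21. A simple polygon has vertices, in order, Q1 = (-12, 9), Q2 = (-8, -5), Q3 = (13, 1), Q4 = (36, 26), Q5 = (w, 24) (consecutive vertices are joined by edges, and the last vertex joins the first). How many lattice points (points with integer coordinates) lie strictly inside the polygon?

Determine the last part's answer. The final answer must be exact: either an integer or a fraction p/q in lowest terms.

Step 1: squarings mod 1535: 71^1=71, 71^2=436, 71^4=1291, 71^8=1206, 71^16=791, 71^32=936, 71^64=1146, 71^128=891, 71^256=286, 71^512=441, 71^1024=1071, 71^2048=396, 71^4096=246, 71^8192=651, 71^16384=141, 71^32768=1461, 71^65536=871, 71^131072=351; 71^206663 = 71^1 * 71^2 * 71^4 * 71^64 * 71^256 * 71^512 * 71^1024 * 71^8192 * 71^65536 * 71^131072 = 961 (mod 1535); answer 961
Step 2: R1 = 961; w = -12; cross terms: (-12*-5 - -8*9)=132, (-8*1 - 13*-5)=57, (13*26 - 36*1)=302, (36*24 - -12*26)=1176, (-12*9 - -12*24)=180; twice the area = |1847| = 1847; area = 1847/2; boundary points = 2 + 3 + 1 + 2 + 15 = 23; strictly interior points = area - boundary/2 + 1 = 913; answer 913

913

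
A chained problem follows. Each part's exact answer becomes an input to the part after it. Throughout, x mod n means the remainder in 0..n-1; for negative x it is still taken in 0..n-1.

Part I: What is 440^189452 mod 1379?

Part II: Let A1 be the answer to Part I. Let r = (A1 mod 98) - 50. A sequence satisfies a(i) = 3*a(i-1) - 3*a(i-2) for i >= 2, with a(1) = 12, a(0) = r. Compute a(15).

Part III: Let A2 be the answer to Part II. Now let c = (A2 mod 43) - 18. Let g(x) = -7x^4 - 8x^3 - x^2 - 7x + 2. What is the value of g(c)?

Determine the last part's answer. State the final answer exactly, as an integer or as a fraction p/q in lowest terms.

Part I: squarings mod 1379: 440^1=440, 440^2=540, 440^4=631, 440^8=1009, 440^16=379, 440^32=225, 440^64=981, 440^128=1198, 440^256=1044, 440^512=526, 440^1024=876, 440^2048=652, 440^4096=372, 440^8192=484, 440^16384=1205, 440^32768=1317, 440^65536=1086, 440^131072=351; 440^189452 = 440^4 * 440^8 * 440^1024 * 440^8192 * 440^16384 * 440^32768 * 440^131072 = 1205 (mod 1379); answer 1205
Part II: A1 = 1205; r = -21; a(2) = 3*(12) - 3*(-21) = 99; iterating: a(2)=99, a(3)=261, a(4)=486, a(5)=675, a(6)=567, a(7)=-324, a(8)=-2673, a(9)=-7047, a(10)=-13122, a(11)=-18225, a(12)=-15309, a(13)=8748, a(14)=72171, a(15)=190269; answer 190269
Part III: A2 = 190269; c = 19; -7*(19)^4 - 8*(19)^3 - 1*(19)^2 - 7*(19)^1 + 2 = (-912247) + (-54872) + (-361) + (-133) + (2) = -967611; answer -967611

-967611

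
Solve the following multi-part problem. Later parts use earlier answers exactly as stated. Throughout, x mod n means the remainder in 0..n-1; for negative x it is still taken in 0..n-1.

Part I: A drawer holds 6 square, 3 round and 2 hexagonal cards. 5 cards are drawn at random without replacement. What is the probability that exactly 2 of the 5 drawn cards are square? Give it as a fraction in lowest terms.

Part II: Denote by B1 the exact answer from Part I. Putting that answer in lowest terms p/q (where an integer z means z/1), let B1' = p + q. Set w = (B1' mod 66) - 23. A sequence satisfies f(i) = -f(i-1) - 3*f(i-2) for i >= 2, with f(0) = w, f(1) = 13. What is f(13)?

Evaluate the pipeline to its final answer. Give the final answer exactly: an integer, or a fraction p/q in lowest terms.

Part I: total draws C(11,5) = 462; favorable C(6,2)*C(5,3) = 150; P = 25/77; answer 25/77
Part II: B1 = 25/77; threaded value p + q = 102; w = 13; f(2) = -1*(13) - 3*(13) = -52; iterating: f(2)=-52, f(3)=13, f(4)=143, f(5)=-182, f(6)=-247, f(7)=793, f(8)=-52, f(9)=-2327, f(10)=2483, f(11)=4498, f(12)=-11947, f(13)=-1547; answer -1547

-1547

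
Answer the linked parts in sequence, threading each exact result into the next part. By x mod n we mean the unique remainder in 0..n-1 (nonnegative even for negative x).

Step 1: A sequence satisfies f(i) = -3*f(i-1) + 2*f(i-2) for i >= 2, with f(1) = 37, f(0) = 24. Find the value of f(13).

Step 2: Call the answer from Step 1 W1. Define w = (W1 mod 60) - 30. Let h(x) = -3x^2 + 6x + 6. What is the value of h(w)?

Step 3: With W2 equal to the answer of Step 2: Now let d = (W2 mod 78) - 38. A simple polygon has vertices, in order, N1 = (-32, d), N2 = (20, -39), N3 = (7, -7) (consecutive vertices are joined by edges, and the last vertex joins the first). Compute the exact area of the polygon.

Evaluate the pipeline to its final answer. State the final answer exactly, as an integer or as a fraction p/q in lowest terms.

533

Step 1: f(2) = -3*(37) + 2*(24) = -63; iterating: f(2)=-63, f(3)=263, f(4)=-915, f(5)=3271, f(6)=-11643, f(7)=41471, f(8)=-147699, f(9)=526039, f(10)=-1873515, f(11)=6672623, f(12)=-23764899, f(13)=84639943; answer 84639943
Step 2: W1 = 84639943; w = 13; -3*(13)^2 + 6*(13)^1 + 6 = (-507) + (78) + (6) = -423; answer -423
Step 3: W2 = -423; d = 7; cross terms: (-32*-39 - 20*7)=1108, (20*-7 - 7*-39)=133, (7*7 - -32*-7)=-175; twice the area = |1066| = 1066; area = 533; answer 533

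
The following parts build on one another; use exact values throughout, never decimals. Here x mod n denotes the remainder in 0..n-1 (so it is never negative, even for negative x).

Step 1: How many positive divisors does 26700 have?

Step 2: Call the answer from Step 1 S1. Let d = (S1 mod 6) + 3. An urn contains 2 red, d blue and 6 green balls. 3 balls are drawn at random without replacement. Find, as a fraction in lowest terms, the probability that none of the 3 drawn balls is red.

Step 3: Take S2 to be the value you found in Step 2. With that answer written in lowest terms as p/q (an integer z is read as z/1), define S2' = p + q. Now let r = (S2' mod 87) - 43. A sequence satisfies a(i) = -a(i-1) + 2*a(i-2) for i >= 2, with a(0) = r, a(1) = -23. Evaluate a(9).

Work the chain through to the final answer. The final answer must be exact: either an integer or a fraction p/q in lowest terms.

Step 1: 26700 = 2^2 * 3 * 5^2 * 89; number of divisors = (2+1) * (1+1) * (2+1) * (1+1) = 36; answer 36
Step 2: S1 = 36; d = 3; total draws C(11,3) = 165; favorable C(9,3) = 84; P = 28/55; answer 28/55
Step 3: S2 = 28/55; threaded value p + q = 83; r = 40; a(2) = -1*(-23) + 2*(40) = 103; iterating: a(2)=103, a(3)=-149, a(4)=355, a(5)=-653, a(6)=1363, a(7)=-2669, a(8)=5395, a(9)=-10733; answer -10733

-10733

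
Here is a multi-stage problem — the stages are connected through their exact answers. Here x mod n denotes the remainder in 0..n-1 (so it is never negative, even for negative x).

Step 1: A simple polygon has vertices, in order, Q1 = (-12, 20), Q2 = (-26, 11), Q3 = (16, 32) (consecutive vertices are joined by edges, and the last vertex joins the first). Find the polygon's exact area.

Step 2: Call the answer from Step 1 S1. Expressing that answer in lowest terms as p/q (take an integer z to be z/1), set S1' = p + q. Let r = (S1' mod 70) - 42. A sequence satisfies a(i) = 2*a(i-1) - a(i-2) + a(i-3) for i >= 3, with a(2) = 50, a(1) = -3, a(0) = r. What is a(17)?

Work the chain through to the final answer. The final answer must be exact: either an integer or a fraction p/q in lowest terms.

226256

Step 1: cross terms: (-12*11 - -26*20)=388, (-26*32 - 16*11)=-1008, (16*20 - -12*32)=704; twice the area = |84| = 84; area = 42; answer 42
Step 2: S1 = 42; threaded value p + q = 43; r = 1; a(3) = 2*(50) - 1*(-3) + 1*(1) = 104; iterating: a(3)=104, a(4)=155, a(5)=256, a(6)=461, a(7)=821, a(8)=1437, a(9)=2514, a(10)=4412, a(11)=7747, a(12)=13596, a(13)=23857, a(14)=41865, a(15)=73469, a(16)=128930, a(17)=226256; answer 226256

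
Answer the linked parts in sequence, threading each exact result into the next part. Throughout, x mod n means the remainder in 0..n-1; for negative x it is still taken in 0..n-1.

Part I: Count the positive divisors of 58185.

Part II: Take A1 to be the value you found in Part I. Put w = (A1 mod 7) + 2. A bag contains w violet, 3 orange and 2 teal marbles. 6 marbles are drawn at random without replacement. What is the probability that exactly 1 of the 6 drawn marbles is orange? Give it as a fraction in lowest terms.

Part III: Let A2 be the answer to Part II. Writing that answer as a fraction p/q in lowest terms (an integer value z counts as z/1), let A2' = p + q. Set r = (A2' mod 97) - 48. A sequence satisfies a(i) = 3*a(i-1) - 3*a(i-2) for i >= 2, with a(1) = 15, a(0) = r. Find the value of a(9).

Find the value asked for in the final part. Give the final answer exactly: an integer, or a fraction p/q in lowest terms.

Part I: 58185 = 3^3 * 5 * 431; number of divisors = (3+1) * (1+1) * (1+1) = 16; answer 16
Part II: A1 = 16; w = 4; total draws C(9,6) = 84; favorable C(3,1)*C(6,5) = 18; P = 3/14; answer 3/14
Part III: A2 = 3/14; threaded value p + q = 17; r = -31; a(2) = 3*(15) - 3*(-31) = 138; iterating: a(2)=138, a(3)=369, a(4)=693, a(5)=972, a(6)=837, a(7)=-405, a(8)=-3726, a(9)=-9963; answer -9963

-9963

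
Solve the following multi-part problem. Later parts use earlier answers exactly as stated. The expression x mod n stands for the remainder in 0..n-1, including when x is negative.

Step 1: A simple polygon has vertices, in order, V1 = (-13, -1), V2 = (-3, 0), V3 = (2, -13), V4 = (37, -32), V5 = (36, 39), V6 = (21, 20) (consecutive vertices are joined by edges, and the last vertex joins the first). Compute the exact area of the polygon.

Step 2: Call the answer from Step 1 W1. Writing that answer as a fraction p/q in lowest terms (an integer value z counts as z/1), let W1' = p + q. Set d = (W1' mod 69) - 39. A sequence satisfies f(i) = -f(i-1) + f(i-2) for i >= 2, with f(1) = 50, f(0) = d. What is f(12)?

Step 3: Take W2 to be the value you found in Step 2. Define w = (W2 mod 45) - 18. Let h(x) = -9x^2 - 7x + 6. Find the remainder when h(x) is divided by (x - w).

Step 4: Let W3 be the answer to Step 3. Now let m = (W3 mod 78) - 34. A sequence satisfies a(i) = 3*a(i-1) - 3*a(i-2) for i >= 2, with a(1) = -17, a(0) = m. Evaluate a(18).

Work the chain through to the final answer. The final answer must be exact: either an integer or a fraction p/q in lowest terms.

39366

Step 1: cross terms: (-13*0 - -3*-1)=-3, (-3*-13 - 2*0)=39, (2*-32 - 37*-13)=417, (37*39 - 36*-32)=2595, (36*20 - 21*39)=-99, (21*-1 - -13*20)=239; twice the area = |3188| = 3188; area = 1594; answer 1594
Step 2: W1 = 1594; threaded value p + q = 1595; d = -31; f(2) = -1*(50) + 1*(-31) = -81; iterating: f(2)=-81, f(3)=131, f(4)=-212, f(5)=343, f(6)=-555, f(7)=898, f(8)=-1453, f(9)=2351, f(10)=-3804, f(11)=6155, f(12)=-9959; answer -9959
Step 3: W2 = -9959; w = 13; remainder = value at the root: -9*(13)^2 - 7*(13)^1 + 6 = (-1521) + (-91) + (6) = -1606; answer -1606
Step 4: W3 = -1606; m = -2; a(2) = 3*(-17) - 3*(-2) = -45; iterating: a(2)=-45, a(3)=-84, a(4)=-117, a(5)=-99, a(6)=54, a(7)=459, a(8)=1215, a(9)=2268, a(10)=3159, a(11)=2673, a(12)=-1458, a(13)=-12393, a(14)=-32805, a(15)=-61236, a(16)=-85293, a(17)=-72171, a(18)=39366; answer 39366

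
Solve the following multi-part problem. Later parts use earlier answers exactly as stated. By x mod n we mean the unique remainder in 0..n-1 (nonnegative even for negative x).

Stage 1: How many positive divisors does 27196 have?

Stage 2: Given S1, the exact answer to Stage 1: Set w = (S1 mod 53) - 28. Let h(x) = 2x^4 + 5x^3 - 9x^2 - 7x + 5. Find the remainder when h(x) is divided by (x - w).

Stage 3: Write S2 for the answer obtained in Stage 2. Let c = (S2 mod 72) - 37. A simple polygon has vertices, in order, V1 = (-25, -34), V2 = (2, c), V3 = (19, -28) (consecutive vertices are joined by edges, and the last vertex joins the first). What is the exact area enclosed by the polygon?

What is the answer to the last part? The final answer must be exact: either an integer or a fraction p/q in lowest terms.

843

Stage 1: 27196 = 2^2 * 13 * 523; number of divisors = (2+1) * (1+1) * (1+1) = 12; answer 12
Stage 2: S1 = 12; w = -16; remainder = value at the root: 2*(-16)^4 + 5*(-16)^3 - 9*(-16)^2 - 7*(-16)^1 + 5 = (131072) + (-20480) + (-2304) + (112) + (5) = 108405; answer 108405
Stage 3: S2 = 108405; c = 8; cross terms: (-25*8 - 2*-34)=-132, (2*-28 - 19*8)=-208, (19*-34 - -25*-28)=-1346; twice the area = |-1686| = 1686; area = 843; answer 843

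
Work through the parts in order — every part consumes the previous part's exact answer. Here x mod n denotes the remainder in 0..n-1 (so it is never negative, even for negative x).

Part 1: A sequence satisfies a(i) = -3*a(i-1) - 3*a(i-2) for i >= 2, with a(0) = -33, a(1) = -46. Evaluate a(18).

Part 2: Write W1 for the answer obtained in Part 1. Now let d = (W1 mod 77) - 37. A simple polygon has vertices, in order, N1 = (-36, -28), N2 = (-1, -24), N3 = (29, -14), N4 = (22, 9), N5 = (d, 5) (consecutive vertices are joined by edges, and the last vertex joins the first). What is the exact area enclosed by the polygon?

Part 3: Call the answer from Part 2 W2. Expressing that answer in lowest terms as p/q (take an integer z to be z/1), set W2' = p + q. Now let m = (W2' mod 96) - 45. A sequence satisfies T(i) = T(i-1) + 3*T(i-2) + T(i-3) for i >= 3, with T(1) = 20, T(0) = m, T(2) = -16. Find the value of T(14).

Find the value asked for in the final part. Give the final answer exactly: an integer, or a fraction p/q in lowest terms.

Part 1: a(2) = -3*(-46) - 3*(-33) = 237; iterating: a(2)=237, a(3)=-573, a(4)=1008, a(5)=-1305, a(6)=891, a(7)=1242, a(8)=-6399, a(9)=15471, a(10)=-27216, a(11)=35235, a(12)=-24057, a(13)=-33534, a(14)=172773, a(15)=-417717, a(16)=734832, a(17)=-951345, a(18)=649539; answer 649539
Part 2: W1 = 649539; d = 7; cross terms: (-36*-24 - -1*-28)=836, (-1*-14 - 29*-24)=710, (29*9 - 22*-14)=569, (22*5 - 7*9)=47, (7*-28 - -36*5)=-16; twice the area = |2146| = 2146; area = 1073; answer 1073
Part 3: W2 = 1073; threaded value p + q = 1074; m = -27; T(3) = 1*(-16) + 3*(20) + 1*(-27) = 17; iterating: T(3)=17, T(4)=-11, T(5)=24, T(6)=8, T(7)=69, T(8)=117, T(9)=332, T(10)=752, T(11)=1865, T(12)=4453, T(13)=10800, T(14)=26024; answer 26024

26024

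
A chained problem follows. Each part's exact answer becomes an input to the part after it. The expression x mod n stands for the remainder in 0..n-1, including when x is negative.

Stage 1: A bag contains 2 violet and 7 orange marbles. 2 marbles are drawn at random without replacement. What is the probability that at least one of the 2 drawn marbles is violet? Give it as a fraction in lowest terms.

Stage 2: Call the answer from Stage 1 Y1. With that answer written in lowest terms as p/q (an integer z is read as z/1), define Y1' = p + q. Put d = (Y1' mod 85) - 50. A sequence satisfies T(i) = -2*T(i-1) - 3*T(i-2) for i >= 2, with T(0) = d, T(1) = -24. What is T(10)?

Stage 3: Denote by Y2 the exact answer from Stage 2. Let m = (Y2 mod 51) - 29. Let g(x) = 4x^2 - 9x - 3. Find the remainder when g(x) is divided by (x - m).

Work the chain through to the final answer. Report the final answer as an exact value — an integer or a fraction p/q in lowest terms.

Stage 1: total draws C(9,2) = 36; complement C(7,2) = 21; favorable 36 - 21 = 15; P = 5/12; answer 5/12
Stage 2: Y1 = 5/12; threaded value p + q = 17; d = -33; T(2) = -2*(-24) - 3*(-33) = 147; iterating: T(2)=147, T(3)=-222, T(4)=3, T(5)=660, T(6)=-1329, T(7)=678, T(8)=2631, T(9)=-7296, T(10)=6699; answer 6699
Stage 3: Y2 = 6699; m = -11; remainder = value at the root: 4*(-11)^2 - 9*(-11)^1 - 3 = (484) + (99) + (-3) = 580; answer 580

580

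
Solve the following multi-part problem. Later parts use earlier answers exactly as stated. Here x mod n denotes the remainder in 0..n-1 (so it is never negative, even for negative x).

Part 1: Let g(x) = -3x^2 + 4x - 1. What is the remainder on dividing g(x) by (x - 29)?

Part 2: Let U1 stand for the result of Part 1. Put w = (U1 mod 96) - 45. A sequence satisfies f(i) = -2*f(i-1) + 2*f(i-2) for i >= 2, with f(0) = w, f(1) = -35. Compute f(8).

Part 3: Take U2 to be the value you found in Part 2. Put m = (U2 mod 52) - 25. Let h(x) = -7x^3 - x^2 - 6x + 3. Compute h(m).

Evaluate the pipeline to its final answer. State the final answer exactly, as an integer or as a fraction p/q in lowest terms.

Part 1: remainder = value at the root: -3*(29)^2 + 4*(29)^1 - 1 = (-2523) + (116) + (-1) = -2408; answer -2408
Part 2: U1 = -2408; w = 43; f(2) = -2*(-35) + 2*(43) = 156; iterating: f(2)=156, f(3)=-382, f(4)=1076, f(5)=-2916, f(6)=7984, f(7)=-21800, f(8)=59568; answer 59568
Part 3: U2 = 59568; m = 3; -7*(3)^3 - 1*(3)^2 - 6*(3)^1 + 3 = (-189) + (-9) + (-18) + (3) = -213; answer -213

-213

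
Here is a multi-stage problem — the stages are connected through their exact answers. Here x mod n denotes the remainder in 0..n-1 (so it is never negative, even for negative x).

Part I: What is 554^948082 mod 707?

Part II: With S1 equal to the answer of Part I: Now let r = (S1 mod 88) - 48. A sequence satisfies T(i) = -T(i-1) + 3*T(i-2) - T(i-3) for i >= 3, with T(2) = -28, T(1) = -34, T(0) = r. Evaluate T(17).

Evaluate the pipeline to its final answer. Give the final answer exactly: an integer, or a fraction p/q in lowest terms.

-9858130

Part I: squarings mod 707: 554^1=554, 554^2=78, 554^4=428, 554^8=71, 554^16=92, 554^32=687, 554^64=400, 554^128=218, 554^256=155, 554^512=694, 554^1024=169, 554^2048=281, 554^4096=484, 554^8192=239, 554^16384=561, 554^32768=106, 554^65536=631, 554^131072=120, 554^262144=260, 554^524288=435; 554^948082 = 554^2 * 554^16 * 554^32 * 554^64 * 554^256 * 554^512 * 554^1024 * 554^4096 * 554^8192 * 554^16384 * 554^131072 * 554^262144 * 554^524288 = 687 (mod 707); answer 687
Part II: S1 = 687; r = 23; T(3) = -1*(-28) + 3*(-34) - 1*(23) = -97; iterating: T(3)=-97, T(4)=47, T(5)=-310, T(6)=548, T(7)=-1525, T(8)=3479, T(9)=-8602, T(10)=20564, T(11)=-49849, T(12)=120143, T(13)=-290254, T(14)=700532, T(15)=-1691437, T(16)=4083287, T(17)=-9858130; answer -9858130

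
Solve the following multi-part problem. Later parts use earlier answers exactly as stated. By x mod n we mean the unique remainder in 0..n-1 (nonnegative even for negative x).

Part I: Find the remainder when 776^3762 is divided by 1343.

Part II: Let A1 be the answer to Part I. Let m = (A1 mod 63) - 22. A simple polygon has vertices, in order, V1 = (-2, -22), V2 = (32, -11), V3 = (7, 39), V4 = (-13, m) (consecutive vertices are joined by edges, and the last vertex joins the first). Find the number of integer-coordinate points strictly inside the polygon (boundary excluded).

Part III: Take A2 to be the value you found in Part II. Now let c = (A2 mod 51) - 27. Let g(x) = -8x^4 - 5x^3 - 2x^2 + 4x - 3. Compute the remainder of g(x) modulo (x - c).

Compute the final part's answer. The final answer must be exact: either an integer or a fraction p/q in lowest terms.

Part I: squarings mod 1343: 776^1=776, 776^2=512, 776^4=259, 776^8=1274, 776^16=732, 776^32=1310, 776^64=1089, 776^128=52, 776^256=18, 776^512=324, 776^1024=222, 776^2048=936; 776^3762 = 776^2 * 776^16 * 776^32 * 776^128 * 776^512 * 776^1024 * 776^2048 = 87 (mod 1343); answer 87
Part II: A1 = 87; m = 2; cross terms: (-2*-11 - 32*-22)=726, (32*39 - 7*-11)=1325, (7*2 - -13*39)=521, (-13*-22 - -2*2)=290; twice the area = |2862| = 2862; area = 1431; boundary points = 1 + 25 + 1 + 1 = 28; strictly interior points = area - boundary/2 + 1 = 1418; answer 1418
Part III: A2 = 1418; c = 14; remainder = value at the root: -8*(14)^4 - 5*(14)^3 - 2*(14)^2 + 4*(14)^1 - 3 = (-307328) + (-13720) + (-392) + (56) + (-3) = -321387; answer -321387

-321387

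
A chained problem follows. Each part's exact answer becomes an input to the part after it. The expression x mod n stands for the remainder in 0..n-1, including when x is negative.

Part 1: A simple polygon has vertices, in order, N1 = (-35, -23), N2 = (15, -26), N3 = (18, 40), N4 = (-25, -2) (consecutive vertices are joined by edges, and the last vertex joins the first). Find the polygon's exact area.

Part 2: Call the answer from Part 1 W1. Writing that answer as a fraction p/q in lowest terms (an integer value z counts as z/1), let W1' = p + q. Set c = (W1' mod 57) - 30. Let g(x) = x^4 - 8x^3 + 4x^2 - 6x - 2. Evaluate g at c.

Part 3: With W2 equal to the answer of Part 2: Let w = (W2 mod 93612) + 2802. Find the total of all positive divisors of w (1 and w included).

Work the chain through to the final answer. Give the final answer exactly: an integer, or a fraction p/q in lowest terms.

Part 1: cross terms: (-35*-26 - 15*-23)=1255, (15*40 - 18*-26)=1068, (18*-2 - -25*40)=964, (-25*-23 - -35*-2)=505; twice the area = |3792| = 3792; area = 1896; answer 1896
Part 2: W1 = 1896; threaded value p + q = 1897; c = -14; 1*(-14)^4 - 8*(-14)^3 + 4*(-14)^2 - 6*(-14)^1 - 2 = (38416) + (21952) + (784) + (84) + (-2) = 61234; answer 61234
Part 3: W2 = 61234; w = 64036; 64036 = 2^2 * 7 * 2287; sigma = (1 + 2 + 4) * (1 + 7) * (1 + 2287) = 7 * 8 * 2288 = 128128; answer 128128

128128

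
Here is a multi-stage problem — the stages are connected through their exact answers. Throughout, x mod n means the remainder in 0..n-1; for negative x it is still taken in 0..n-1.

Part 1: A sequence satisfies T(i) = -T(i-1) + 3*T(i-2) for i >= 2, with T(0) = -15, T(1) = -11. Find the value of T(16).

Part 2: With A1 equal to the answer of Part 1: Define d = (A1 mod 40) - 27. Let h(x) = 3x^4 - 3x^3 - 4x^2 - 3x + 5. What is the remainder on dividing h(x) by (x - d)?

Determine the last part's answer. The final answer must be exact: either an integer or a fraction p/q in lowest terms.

3083

Part 1: T(2) = -1*(-11) + 3*(-15) = -34; iterating: T(2)=-34, T(3)=1, T(4)=-103, T(5)=106, T(6)=-415, T(7)=733, T(8)=-1978, T(9)=4177, T(10)=-10111, T(11)=22642, T(12)=-52975, T(13)=120901, T(14)=-279826, T(15)=642529, T(16)=-1482007; answer -1482007
Part 2: A1 = -1482007; d = 6; remainder = value at the root: 3*(6)^4 - 3*(6)^3 - 4*(6)^2 - 3*(6)^1 + 5 = (3888) + (-648) + (-144) + (-18) + (5) = 3083; answer 3083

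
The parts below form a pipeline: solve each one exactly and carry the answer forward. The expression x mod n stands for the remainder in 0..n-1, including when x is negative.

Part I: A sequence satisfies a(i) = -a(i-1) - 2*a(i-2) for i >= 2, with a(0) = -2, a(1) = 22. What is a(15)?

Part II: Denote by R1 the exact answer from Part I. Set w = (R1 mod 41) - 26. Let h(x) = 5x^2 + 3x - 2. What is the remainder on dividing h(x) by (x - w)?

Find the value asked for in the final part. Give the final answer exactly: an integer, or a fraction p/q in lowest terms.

Part I: a(2) = -1*(22) - 2*(-2) = -18; iterating: a(2)=-18, a(3)=-26, a(4)=62, a(5)=-10, a(6)=-114, a(7)=134, a(8)=94, a(9)=-362, a(10)=174, a(11)=550, a(12)=-898, a(13)=-202, a(14)=1998, a(15)=-1594; answer -1594
Part II: R1 = -1594; w = -21; remainder = value at the root: 5*(-21)^2 + 3*(-21)^1 - 2 = (2205) + (-63) + (-2) = 2140; answer 2140

2140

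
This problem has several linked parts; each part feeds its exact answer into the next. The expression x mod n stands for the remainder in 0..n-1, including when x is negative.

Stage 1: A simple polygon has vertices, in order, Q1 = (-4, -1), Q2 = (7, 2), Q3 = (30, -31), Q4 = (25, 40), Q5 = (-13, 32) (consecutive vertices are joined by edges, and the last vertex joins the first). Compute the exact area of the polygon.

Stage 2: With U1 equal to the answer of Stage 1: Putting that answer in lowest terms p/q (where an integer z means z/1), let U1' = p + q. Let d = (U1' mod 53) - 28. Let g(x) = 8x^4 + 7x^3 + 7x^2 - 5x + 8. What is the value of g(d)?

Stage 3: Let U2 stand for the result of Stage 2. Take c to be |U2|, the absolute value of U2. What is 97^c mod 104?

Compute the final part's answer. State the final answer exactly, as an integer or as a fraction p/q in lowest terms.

41

Stage 1: cross terms: (-4*2 - 7*-1)=-1, (7*-31 - 30*2)=-277, (30*40 - 25*-31)=1975, (25*32 - -13*40)=1320, (-13*-1 - -4*32)=141; twice the area = |3158| = 3158; area = 1579; answer 1579
Stage 2: U1 = 1579; threaded value p + q = 1580; d = 15; 8*(15)^4 + 7*(15)^3 + 7*(15)^2 - 5*(15)^1 + 8 = (405000) + (23625) + (1575) + (-75) + (8) = 430133; answer 430133
Stage 3: U2 = 430133; c = 430133; squarings mod 104: 97^1=97, 97^2=49, 97^4=9, 97^8=81, 97^16=9, 97^32=81, 97^64=9, 97^128=81, 97^256=9, 97^512=81, 97^1024=9, 97^2048=81, 97^4096=9, 97^8192=81, 97^16384=9, 97^32768=81, 97^65536=9, 97^131072=81, 97^262144=9; 97^430133 = 97^1 * 97^4 * 97^16 * 97^32 * 97^4096 * 97^32768 * 97^131072 * 97^262144 = 41 (mod 104); answer 41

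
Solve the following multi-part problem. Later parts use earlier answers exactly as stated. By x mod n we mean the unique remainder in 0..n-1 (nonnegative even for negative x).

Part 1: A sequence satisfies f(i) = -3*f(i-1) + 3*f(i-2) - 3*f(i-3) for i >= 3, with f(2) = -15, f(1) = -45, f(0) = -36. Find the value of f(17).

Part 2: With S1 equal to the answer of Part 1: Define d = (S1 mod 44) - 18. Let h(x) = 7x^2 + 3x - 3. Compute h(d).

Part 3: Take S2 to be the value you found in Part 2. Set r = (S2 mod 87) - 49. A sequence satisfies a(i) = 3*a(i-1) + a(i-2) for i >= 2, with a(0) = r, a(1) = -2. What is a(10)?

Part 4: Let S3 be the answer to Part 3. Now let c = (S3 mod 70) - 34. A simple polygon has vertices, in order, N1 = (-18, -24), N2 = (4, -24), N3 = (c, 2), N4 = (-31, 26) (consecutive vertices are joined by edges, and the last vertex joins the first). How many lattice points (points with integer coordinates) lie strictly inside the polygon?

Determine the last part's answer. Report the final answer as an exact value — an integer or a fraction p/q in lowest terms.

1443

Part 1: f(3) = -3*(-15) + 3*(-45) - 3*(-36) = 18; iterating: f(3)=18, f(4)=36, f(5)=-9, f(6)=81, f(7)=-378, f(8)=1404, f(9)=-5589, f(10)=22113, f(11)=-87318, f(12)=345060, f(13)=-1363473, f(14)=5387553, f(15)=-21288258, f(16)=84117852, f(17)=-332380989; answer -332380989
Part 2: S1 = -332380989; d = 9; 7*(9)^2 + 3*(9)^1 - 3 = (567) + (27) + (-3) = 591; answer 591
Part 3: S2 = 591; r = 20; a(2) = 3*(-2) + 1*(20) = 14; iterating: a(2)=14, a(3)=40, a(4)=134, a(5)=442, a(6)=1460, a(7)=4822, a(8)=15926, a(9)=52600, a(10)=173726; answer 173726
Part 4: S3 = 173726; c = 22; cross terms: (-18*-24 - 4*-24)=528, (4*2 - 22*-24)=536, (22*26 - -31*2)=634, (-31*-24 - -18*26)=1212; twice the area = |2910| = 2910; area = 1455; boundary points = 22 + 2 + 1 + 1 = 26; strictly interior points = area - boundary/2 + 1 = 1443; answer 1443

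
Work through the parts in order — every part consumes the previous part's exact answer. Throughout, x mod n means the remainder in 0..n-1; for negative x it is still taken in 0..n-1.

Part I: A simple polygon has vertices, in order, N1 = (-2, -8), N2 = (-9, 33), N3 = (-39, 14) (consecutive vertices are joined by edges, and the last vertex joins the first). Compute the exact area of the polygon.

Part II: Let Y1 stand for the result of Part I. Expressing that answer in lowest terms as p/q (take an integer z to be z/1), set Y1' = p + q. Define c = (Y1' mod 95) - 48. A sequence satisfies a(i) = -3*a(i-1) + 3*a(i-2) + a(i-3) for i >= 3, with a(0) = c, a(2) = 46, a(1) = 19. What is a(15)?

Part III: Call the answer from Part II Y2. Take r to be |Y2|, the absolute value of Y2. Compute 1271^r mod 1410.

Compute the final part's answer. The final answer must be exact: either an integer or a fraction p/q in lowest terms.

Part I: cross terms: (-2*33 - -9*-8)=-138, (-9*14 - -39*33)=1161, (-39*-8 - -2*14)=340; twice the area = |1363| = 1363; area = 1363/2; answer 1363/2
Part II: Y1 = 1363/2; threaded value p + q = 1365; c = -13; a(3) = -3*(46) + 3*(19) + 1*(-13) = -94; iterating: a(3)=-94, a(4)=439, a(5)=-1553, a(6)=5882, a(7)=-21866, a(8)=81691, a(9)=-304789, a(10)=1137574, a(11)=-4245398, a(12)=15844127, a(13)=-59131001, a(14)=220679986, a(15)=-823588834; answer -823588834
Part III: Y2 = -823588834; r = 823588834; squarings mod 1410: 1271^1=1271, 1271^2=991, 1271^4=721, 1271^8=961, 1271^16=1381, 1271^32=841, 1271^64=871, 1271^128=61, 1271^256=901, 1271^512=1051, 1271^1024=571, 1271^2048=331, 1271^4096=991, 1271^8192=721, 1271^16384=961, 1271^32768=1381, 1271^65536=841, 1271^131072=871, 1271^262144=61, 1271^524288=901, 1271^1048576=1051, 1271^2097152=571, 1271^4194304=331, 1271^8388608=991, 1271^16777216=721, 1271^33554432=961, 1271^67108864=1381, 1271^134217728=841, 1271^268435456=871, 1271^536870912=61; 1271^823588834 = 1271^2 * 1271^32 * 1271^64 * 1271^128 * 1271^256 * 1271^512 * 1271^1024 * 1271^4096 * 1271^8192 * 1271^16384 * 1271^32768 * 1271^131072 * 1271^262144 * 1271^1048576 * 1271^16777216 * 1271^268435456 * 1271^536870912 = 721 (mod 1410); answer 721

721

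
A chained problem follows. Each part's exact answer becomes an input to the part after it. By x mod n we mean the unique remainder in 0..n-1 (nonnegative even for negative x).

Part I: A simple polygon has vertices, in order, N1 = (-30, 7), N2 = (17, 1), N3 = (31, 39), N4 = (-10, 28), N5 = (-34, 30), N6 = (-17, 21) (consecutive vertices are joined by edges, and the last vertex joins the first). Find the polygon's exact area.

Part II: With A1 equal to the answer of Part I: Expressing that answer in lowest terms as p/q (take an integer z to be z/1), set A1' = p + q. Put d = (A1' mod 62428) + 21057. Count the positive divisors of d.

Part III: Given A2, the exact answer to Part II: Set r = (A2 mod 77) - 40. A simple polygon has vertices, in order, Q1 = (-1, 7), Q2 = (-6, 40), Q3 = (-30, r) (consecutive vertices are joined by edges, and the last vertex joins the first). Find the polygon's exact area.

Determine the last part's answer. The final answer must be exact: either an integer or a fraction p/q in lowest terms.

Part I: cross terms: (-30*1 - 17*7)=-149, (17*39 - 31*1)=632, (31*28 - -10*39)=1258, (-10*30 - -34*28)=652, (-34*21 - -17*30)=-204, (-17*7 - -30*21)=511; twice the area = |2700| = 2700; area = 1350; answer 1350
Part II: A1 = 1350; threaded value p + q = 1351; d = 22408; 22408 = 2^3 * 2801; number of divisors = (3+1) * (1+1) = 8; answer 8
Part III: A2 = 8; r = -32; cross terms: (-1*40 - -6*7)=2, (-6*-32 - -30*40)=1392, (-30*7 - -1*-32)=-242; twice the area = |1152| = 1152; area = 576; answer 576

576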